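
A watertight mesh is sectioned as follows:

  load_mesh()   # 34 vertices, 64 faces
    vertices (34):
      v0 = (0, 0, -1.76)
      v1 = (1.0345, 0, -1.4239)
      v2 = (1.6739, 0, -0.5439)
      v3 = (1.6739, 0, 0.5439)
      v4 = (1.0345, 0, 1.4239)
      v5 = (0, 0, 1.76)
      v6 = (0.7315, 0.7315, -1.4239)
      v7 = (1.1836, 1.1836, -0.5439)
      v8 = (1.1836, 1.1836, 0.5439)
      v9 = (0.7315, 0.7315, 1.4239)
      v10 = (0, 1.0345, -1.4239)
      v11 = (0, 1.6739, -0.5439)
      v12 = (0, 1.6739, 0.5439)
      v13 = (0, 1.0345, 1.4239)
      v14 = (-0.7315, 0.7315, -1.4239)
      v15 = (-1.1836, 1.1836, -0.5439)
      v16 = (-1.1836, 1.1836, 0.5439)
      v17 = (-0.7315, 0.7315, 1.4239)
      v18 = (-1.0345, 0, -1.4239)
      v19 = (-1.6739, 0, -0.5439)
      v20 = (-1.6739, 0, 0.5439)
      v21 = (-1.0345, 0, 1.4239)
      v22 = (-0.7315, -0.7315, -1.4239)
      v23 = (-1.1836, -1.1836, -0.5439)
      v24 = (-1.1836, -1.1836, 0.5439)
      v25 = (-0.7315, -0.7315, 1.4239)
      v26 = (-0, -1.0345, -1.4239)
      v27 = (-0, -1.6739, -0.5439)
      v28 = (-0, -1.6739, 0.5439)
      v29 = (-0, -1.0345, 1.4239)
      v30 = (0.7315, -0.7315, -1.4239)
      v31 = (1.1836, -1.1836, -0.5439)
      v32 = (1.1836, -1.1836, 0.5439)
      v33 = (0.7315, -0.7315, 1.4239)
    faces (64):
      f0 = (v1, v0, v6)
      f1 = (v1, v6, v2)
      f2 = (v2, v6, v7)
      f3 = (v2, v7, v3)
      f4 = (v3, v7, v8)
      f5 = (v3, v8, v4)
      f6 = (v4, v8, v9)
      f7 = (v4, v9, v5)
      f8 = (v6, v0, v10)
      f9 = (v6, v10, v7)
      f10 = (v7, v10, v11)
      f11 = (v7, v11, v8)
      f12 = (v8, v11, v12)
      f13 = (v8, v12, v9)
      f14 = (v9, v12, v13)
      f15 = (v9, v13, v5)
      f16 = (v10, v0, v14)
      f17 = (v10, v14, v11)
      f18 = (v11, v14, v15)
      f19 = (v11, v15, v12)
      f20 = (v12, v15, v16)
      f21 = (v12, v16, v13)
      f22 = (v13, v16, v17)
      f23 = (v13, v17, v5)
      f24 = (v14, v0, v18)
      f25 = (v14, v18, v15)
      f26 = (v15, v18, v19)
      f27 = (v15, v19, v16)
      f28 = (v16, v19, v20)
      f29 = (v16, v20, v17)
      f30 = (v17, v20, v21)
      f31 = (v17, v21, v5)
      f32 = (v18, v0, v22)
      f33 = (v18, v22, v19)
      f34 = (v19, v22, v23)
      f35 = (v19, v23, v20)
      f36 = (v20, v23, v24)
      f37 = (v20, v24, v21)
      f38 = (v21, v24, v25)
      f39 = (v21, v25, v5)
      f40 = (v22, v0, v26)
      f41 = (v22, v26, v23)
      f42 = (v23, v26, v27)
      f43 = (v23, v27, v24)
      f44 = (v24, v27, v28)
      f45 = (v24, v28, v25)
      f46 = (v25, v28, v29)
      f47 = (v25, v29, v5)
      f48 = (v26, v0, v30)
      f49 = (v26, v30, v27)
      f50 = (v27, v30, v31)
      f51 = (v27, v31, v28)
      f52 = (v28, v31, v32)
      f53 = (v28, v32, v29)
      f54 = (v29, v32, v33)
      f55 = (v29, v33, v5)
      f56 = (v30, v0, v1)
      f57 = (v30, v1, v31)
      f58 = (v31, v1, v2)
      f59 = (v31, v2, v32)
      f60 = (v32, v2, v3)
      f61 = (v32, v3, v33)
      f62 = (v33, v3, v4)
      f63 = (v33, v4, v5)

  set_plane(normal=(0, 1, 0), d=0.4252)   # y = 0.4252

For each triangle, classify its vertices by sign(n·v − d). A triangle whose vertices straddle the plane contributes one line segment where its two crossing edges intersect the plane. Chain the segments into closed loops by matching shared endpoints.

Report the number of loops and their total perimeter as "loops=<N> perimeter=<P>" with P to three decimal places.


Straddling triangles (20 of 64):
  (v1,v0,v6) [--+] → (0.4252, 0.4252, -1.56463)–(0.858375, 0.4252, -1.4239)  len=0.4555
  (v1,v6,v2) [-+-] → (0.858375, 0.4252, -1.4239)–(1.12611, 0.4252, -1.05542)  len=0.4555
  (v2,v6,v7) [-++] → (1.12611, 0.4252, -1.05542)–(1.49776, 0.4252, -0.5439)  len=0.6323
  (v2,v7,v3) [-+-] → (1.49776, 0.4252, -0.5439)–(1.49776, 0.4252, 0.153115)  len=0.6970
  (v3,v7,v8) [-++] → (1.49776, 0.4252, 0.153115)–(1.49776, 0.4252, 0.5439)  len=0.3908
  (v3,v8,v4) [-+-] → (1.49776, 0.4252, 0.5439)–(1.08806, 0.4252, 1.10777)  len=0.6970
  (v4,v8,v9) [-++] → (1.08806, 0.4252, 1.10777)–(0.858375, 0.4252, 1.4239)  len=0.3908
  (v4,v9,v5) [-+-] → (0.858375, 0.4252, 1.4239)–(0.4252, 0.4252, 1.56463)  len=0.4555
  (v6,v0,v10) [+-+] → (0.4252, 0.4252, -1.56463)–(0, 0.4252, -1.62186)  len=0.4290
  (v9,v13,v5) [++-] → (0, 0.4252, 1.62186)–(0.4252, 0.4252, 1.56463)  len=0.4290
  (v10,v0,v14) [+-+] → (0, 0.4252, -1.62186)–(-0.4252, 0.4252, -1.56463)  len=0.4290
  (v13,v17,v5) [++-] → (-0.4252, 0.4252, 1.56463)–(0, 0.4252, 1.62186)  len=0.4290
  (v14,v0,v18) [+--] → (-0.4252, 0.4252, -1.56463)–(-0.858375, 0.4252, -1.4239)  len=0.4555
  (v14,v18,v15) [+-+] → (-0.858375, 0.4252, -1.4239)–(-1.08806, 0.4252, -1.10777)  len=0.3908
  (v15,v18,v19) [+--] → (-1.08806, 0.4252, -1.10777)–(-1.49776, 0.4252, -0.5439)  len=0.6970
  (v15,v19,v16) [+-+] → (-1.49776, 0.4252, -0.5439)–(-1.49776, 0.4252, -0.153115)  len=0.3908
  (v16,v19,v20) [+--] → (-1.49776, 0.4252, -0.153115)–(-1.49776, 0.4252, 0.5439)  len=0.6970
  (v16,v20,v17) [+-+] → (-1.49776, 0.4252, 0.5439)–(-1.12611, 0.4252, 1.05542)  len=0.6323
  (v17,v20,v21) [+--] → (-1.12611, 0.4252, 1.05542)–(-0.858375, 0.4252, 1.4239)  len=0.4555
  (v17,v21,v5) [+--] → (-0.858375, 0.4252, 1.4239)–(-0.4252, 0.4252, 1.56463)  len=0.4555

Chained into 1 loop(s):
  loop 1: 20 segments, perimeter = 10.0646
Total perimeter = 10.065

loops=1 perimeter=10.065


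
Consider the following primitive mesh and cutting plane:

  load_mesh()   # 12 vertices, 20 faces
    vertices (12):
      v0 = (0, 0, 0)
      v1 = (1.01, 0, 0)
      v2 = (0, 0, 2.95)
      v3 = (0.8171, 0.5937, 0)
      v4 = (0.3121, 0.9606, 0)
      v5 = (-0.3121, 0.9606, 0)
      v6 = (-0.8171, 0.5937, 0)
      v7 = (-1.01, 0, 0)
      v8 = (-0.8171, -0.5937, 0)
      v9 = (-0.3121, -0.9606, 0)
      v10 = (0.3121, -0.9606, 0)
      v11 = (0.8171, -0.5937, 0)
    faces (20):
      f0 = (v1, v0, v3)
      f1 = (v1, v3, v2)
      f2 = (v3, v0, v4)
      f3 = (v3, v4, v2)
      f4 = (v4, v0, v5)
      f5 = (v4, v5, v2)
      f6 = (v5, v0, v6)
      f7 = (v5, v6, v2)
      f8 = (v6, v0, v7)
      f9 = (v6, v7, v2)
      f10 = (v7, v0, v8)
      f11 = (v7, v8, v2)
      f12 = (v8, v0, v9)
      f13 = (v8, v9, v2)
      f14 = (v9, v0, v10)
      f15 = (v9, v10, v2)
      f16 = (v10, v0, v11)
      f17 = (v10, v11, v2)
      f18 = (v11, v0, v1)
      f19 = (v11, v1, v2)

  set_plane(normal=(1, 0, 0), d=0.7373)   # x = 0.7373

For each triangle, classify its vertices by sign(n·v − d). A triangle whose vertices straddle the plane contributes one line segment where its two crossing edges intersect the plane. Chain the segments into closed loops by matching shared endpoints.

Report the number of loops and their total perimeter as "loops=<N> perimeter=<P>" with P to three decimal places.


Straddling triangles (8 of 20):
  (v1,v0,v3) [+-+] → (0.7373, 0, 0)–(0.7373, 0.535718, 0)  len=0.5357
  (v1,v3,v2) [++-] → (0.7373, 0.535718, 0.288104)–(0.7373, 0, 0.7965)  len=0.7386
  (v3,v0,v4) [+--] → (0.7373, 0.535718, 0)–(0.7373, 0.651677, 0)  len=0.1160
  (v3,v4,v2) [+--] → (0.7373, 0.651677, 0)–(0.7373, 0.535718, 0.288104)  len=0.3106
  (v10,v0,v11) [--+] → (0.7373, -0.535718, 0)–(0.7373, -0.651677, 0)  len=0.1160
  (v10,v11,v2) [-+-] → (0.7373, -0.651677, 0)–(0.7373, -0.535718, 0.288104)  len=0.3106
  (v11,v0,v1) [+-+] → (0.7373, -0.535718, 0)–(0.7373, 0, 0)  len=0.5357
  (v11,v1,v2) [++-] → (0.7373, 0, 0.7965)–(0.7373, -0.535718, 0.288104)  len=0.7386

Chained into 1 loop(s):
  loop 1: 8 segments, perimeter = 3.4016
Total perimeter = 3.402

loops=1 perimeter=3.402


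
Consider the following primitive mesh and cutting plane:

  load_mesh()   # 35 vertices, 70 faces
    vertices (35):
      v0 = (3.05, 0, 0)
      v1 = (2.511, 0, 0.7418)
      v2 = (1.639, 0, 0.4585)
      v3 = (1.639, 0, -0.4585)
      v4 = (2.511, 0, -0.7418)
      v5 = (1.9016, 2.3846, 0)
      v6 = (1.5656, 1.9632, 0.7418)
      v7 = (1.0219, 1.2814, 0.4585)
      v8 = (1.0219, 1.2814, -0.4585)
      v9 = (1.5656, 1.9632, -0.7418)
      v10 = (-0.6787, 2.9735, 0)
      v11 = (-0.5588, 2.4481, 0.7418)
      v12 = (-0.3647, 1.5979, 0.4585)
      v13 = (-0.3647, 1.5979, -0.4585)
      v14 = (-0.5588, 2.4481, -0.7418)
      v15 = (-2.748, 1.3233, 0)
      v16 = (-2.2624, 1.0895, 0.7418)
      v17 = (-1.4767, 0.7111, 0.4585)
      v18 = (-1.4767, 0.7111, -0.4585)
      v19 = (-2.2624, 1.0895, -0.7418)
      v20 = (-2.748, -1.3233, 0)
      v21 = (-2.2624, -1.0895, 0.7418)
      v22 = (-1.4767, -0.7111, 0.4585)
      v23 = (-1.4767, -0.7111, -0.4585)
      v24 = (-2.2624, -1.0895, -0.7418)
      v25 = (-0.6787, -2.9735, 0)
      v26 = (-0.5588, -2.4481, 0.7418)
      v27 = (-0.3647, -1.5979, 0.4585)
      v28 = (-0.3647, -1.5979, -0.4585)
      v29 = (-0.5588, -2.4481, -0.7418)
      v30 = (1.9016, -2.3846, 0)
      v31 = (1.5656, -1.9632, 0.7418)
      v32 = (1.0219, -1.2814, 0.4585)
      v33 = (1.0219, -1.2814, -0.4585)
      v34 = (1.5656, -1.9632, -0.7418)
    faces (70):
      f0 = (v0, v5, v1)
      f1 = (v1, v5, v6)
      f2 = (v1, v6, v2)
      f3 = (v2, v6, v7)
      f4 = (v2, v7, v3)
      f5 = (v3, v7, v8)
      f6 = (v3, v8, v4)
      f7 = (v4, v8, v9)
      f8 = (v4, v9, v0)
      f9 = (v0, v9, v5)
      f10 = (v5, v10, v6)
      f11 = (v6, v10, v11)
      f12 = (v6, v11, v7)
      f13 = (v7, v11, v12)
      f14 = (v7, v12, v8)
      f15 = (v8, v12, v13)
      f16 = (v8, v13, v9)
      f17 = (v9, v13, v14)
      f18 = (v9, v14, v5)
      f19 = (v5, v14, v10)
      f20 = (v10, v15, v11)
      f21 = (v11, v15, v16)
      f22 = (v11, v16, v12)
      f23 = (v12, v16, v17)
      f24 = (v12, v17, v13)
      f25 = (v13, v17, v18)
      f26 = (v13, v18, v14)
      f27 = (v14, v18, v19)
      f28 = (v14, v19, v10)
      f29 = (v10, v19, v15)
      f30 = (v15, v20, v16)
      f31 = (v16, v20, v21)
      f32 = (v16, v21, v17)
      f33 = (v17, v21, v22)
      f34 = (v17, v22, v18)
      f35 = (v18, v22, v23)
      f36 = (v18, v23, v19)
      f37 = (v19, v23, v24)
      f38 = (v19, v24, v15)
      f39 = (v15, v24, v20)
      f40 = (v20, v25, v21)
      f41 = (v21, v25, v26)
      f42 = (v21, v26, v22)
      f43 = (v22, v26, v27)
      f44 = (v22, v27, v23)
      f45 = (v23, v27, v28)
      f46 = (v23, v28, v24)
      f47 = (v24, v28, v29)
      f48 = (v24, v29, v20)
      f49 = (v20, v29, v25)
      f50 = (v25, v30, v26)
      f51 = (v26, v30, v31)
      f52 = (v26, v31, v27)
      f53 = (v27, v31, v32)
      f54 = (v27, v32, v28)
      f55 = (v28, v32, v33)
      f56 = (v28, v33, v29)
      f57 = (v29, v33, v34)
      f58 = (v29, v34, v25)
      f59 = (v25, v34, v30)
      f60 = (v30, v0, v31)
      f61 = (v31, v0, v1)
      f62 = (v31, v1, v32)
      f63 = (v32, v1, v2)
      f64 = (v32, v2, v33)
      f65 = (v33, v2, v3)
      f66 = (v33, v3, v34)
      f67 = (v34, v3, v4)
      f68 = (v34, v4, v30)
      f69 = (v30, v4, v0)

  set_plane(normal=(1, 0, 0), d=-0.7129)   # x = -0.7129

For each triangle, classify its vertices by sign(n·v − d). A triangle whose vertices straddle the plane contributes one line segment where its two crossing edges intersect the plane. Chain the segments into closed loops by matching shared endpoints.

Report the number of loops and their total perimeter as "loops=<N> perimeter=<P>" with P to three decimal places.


Straddling triangles (20 of 70):
  (v10,v15,v11) [+-+] → (-0.7129, 2.94623, 0)–(-0.7129, 2.36892, 0.689584)  len=0.8993
  (v11,v15,v16) [+--] → (-0.7129, 2.36892, 0.689584)–(-0.7129, 2.32521, 0.7418)  len=0.0681
  (v11,v16,v12) [+-+] → (-0.7129, 2.32521, 0.7418)–(-0.7129, 1.50462, 0.510481)  len=0.8526
  (v12,v16,v17) [+--] → (-0.7129, 1.50462, 0.510481)–(-0.7129, 1.32022, 0.4585)  len=0.1916
  (v12,v17,v13) [+-+] → (-0.7129, 1.32022, 0.4585)–(-0.7129, 1.32022, -0.17136)  len=0.6299
  (v13,v17,v18) [+--] → (-0.7129, 1.32022, -0.17136)–(-0.7129, 1.32022, -0.4585)  len=0.2871
  (v13,v18,v14) [+-+] → (-0.7129, 1.32022, -0.4585)–(-0.7129, 2.15649, -0.694239)  len=0.8689
  (v14,v18,v19) [+--] → (-0.7129, 2.15649, -0.694239)–(-0.7129, 2.32521, -0.7418)  len=0.1753
  (v14,v19,v10) [+-+] → (-0.7129, 2.32521, -0.7418)–(-0.7129, 2.93282, -0.0160192)  len=0.9465
  (v10,v19,v15) [+--] → (-0.7129, 2.93282, -0.0160192)–(-0.7129, 2.94623, 0)  len=0.0209
  (v20,v25,v21) [-+-] → (-0.7129, -2.94623, 0)–(-0.7129, -2.93282, 0.0160192)  len=0.0209
  (v21,v25,v26) [-++] → (-0.7129, -2.93282, 0.0160192)–(-0.7129, -2.32521, 0.7418)  len=0.9465
  (v21,v26,v22) [-+-] → (-0.7129, -2.32521, 0.7418)–(-0.7129, -2.15649, 0.694239)  len=0.1753
  (v22,v26,v27) [-++] → (-0.7129, -2.15649, 0.694239)–(-0.7129, -1.32022, 0.4585)  len=0.8689
  (v22,v27,v23) [-+-] → (-0.7129, -1.32022, 0.4585)–(-0.7129, -1.32022, 0.17136)  len=0.2871
  (v23,v27,v28) [-++] → (-0.7129, -1.32022, 0.17136)–(-0.7129, -1.32022, -0.4585)  len=0.6299
  (v23,v28,v24) [-+-] → (-0.7129, -1.32022, -0.4585)–(-0.7129, -1.50462, -0.510481)  len=0.1916
  (v24,v28,v29) [-++] → (-0.7129, -1.50462, -0.510481)–(-0.7129, -2.32521, -0.7418)  len=0.8526
  (v24,v29,v20) [-+-] → (-0.7129, -2.32521, -0.7418)–(-0.7129, -2.36892, -0.689584)  len=0.0681
  (v20,v29,v25) [-++] → (-0.7129, -2.36892, -0.689584)–(-0.7129, -2.94623, 0)  len=0.8993

Chained into 2 loop(s):
  loop 1: 10 segments, perimeter = 4.9402
  loop 2: 10 segments, perimeter = 4.9402
Total perimeter = 9.880

loops=2 perimeter=9.880


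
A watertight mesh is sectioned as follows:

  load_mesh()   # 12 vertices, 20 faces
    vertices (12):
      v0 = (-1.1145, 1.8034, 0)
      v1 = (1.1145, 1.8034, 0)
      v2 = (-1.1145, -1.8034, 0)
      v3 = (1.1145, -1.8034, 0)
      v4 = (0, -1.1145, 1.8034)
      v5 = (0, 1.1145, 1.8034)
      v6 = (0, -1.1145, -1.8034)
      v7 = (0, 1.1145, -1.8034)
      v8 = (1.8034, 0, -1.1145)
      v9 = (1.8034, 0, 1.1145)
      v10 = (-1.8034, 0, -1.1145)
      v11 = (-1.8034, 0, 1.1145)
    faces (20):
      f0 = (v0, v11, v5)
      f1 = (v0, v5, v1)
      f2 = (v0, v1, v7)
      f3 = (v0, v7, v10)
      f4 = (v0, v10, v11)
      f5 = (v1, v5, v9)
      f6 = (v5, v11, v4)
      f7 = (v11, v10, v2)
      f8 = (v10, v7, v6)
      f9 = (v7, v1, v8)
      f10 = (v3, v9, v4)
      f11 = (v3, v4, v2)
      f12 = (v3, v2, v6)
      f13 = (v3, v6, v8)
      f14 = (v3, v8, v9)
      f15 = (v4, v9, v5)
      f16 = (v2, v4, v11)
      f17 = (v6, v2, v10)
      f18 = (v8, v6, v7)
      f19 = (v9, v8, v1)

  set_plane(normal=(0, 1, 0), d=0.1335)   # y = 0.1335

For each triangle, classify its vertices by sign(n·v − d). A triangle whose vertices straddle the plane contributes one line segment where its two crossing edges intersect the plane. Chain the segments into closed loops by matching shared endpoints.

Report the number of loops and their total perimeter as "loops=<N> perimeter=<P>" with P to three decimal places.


loops=1 perimeter=11.859

Straddling triangles (10 of 20):
  (v0,v11,v5) [+-+] → (-1.7524, 0.1335, 1.032)–(-1.58738, 0.1335, 1.19702)  len=0.2334
  (v0,v7,v10) [++-] → (-1.58738, 0.1335, -1.19702)–(-1.7524, 0.1335, -1.032)  len=0.2334
  (v0,v10,v11) [+--] → (-1.7524, 0.1335, -1.032)–(-1.7524, 0.1335, 1.032)  len=2.0640
  (v1,v5,v9) [++-] → (1.58738, 0.1335, 1.19702)–(1.7524, 0.1335, 1.032)  len=0.2334
  (v5,v11,v4) [+--] → (-1.58738, 0.1335, 1.19702)–(0, 0.1335, 1.8034)  len=1.6993
  (v10,v7,v6) [-+-] → (-1.58738, 0.1335, -1.19702)–(0, 0.1335, -1.8034)  len=1.6993
  (v7,v1,v8) [++-] → (1.7524, 0.1335, -1.032)–(1.58738, 0.1335, -1.19702)  len=0.2334
  (v4,v9,v5) [--+] → (1.58738, 0.1335, 1.19702)–(0, 0.1335, 1.8034)  len=1.6993
  (v8,v6,v7) [--+] → (0, 0.1335, -1.8034)–(1.58738, 0.1335, -1.19702)  len=1.6993
  (v9,v8,v1) [--+] → (1.7524, 0.1335, -1.032)–(1.7524, 0.1335, 1.032)  len=2.0640

Chained into 1 loop(s):
  loop 1: 10 segments, perimeter = 11.8585
Total perimeter = 11.859


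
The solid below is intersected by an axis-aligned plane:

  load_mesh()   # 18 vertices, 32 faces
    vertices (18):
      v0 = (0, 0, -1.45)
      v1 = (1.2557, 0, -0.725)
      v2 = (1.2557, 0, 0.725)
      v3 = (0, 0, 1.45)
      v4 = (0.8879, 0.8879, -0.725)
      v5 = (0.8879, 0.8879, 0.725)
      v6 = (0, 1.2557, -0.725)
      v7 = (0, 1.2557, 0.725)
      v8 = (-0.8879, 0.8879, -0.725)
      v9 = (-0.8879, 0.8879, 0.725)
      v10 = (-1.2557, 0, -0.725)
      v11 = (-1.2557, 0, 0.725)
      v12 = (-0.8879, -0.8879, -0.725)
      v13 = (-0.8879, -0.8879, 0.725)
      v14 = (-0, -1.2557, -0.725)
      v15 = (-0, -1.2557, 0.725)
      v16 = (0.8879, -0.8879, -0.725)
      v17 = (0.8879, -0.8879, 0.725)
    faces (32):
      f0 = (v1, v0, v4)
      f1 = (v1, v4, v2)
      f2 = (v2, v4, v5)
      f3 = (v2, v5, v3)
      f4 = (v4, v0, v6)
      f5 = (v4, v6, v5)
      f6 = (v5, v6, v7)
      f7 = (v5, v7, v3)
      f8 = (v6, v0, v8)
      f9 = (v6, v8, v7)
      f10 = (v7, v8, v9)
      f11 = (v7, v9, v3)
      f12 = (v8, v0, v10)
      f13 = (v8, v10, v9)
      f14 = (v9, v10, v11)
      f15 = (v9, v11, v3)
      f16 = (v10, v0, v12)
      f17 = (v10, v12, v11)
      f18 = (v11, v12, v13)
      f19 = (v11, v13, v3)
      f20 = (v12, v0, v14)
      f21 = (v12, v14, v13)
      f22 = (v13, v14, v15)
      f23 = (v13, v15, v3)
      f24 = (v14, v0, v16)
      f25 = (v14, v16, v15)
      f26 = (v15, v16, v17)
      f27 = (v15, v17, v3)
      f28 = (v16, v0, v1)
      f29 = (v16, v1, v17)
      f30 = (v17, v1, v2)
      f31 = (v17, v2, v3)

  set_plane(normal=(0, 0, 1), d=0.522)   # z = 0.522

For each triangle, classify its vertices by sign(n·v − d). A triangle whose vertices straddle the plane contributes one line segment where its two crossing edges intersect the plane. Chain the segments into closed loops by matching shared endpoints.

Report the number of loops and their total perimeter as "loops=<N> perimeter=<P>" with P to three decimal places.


loops=1 perimeter=7.689

Straddling triangles (16 of 32):
  (v1,v4,v2) [--+] → (1.20421, 0.124306, 0.522)–(1.2557, 0, 0.522)  len=0.1345
  (v2,v4,v5) [+-+] → (1.20421, 0.124306, 0.522)–(0.8879, 0.8879, 0.522)  len=0.8265
  (v4,v6,v5) [--+] → (0.763594, 0.939392, 0.522)–(0.8879, 0.8879, 0.522)  len=0.1345
  (v5,v6,v7) [+-+] → (0.763594, 0.939392, 0.522)–(0, 1.2557, 0.522)  len=0.8265
  (v6,v8,v7) [--+] → (-0.124306, 1.20421, 0.522)–(0, 1.2557, 0.522)  len=0.1345
  (v7,v8,v9) [+-+] → (-0.124306, 1.20421, 0.522)–(-0.8879, 0.8879, 0.522)  len=0.8265
  (v8,v10,v9) [--+] → (-0.939392, 0.763594, 0.522)–(-0.8879, 0.8879, 0.522)  len=0.1345
  (v9,v10,v11) [+-+] → (-0.939392, 0.763594, 0.522)–(-1.2557, 0, 0.522)  len=0.8265
  (v10,v12,v11) [--+] → (-1.20421, -0.124306, 0.522)–(-1.2557, 0, 0.522)  len=0.1345
  (v11,v12,v13) [+-+] → (-1.20421, -0.124306, 0.522)–(-0.8879, -0.8879, 0.522)  len=0.8265
  (v12,v14,v13) [--+] → (-0.763594, -0.939392, 0.522)–(-0.8879, -0.8879, 0.522)  len=0.1345
  (v13,v14,v15) [+-+] → (-0.763594, -0.939392, 0.522)–(0, -1.2557, 0.522)  len=0.8265
  (v14,v16,v15) [--+] → (0.124306, -1.20421, 0.522)–(0, -1.2557, 0.522)  len=0.1345
  (v15,v16,v17) [+-+] → (0.124306, -1.20421, 0.522)–(0.8879, -0.8879, 0.522)  len=0.8265
  (v16,v1,v17) [--+] → (0.939392, -0.763594, 0.522)–(0.8879, -0.8879, 0.522)  len=0.1345
  (v17,v1,v2) [+-+] → (0.939392, -0.763594, 0.522)–(1.2557, 0, 0.522)  len=0.8265

Chained into 1 loop(s):
  loop 1: 16 segments, perimeter = 7.6885
Total perimeter = 7.689


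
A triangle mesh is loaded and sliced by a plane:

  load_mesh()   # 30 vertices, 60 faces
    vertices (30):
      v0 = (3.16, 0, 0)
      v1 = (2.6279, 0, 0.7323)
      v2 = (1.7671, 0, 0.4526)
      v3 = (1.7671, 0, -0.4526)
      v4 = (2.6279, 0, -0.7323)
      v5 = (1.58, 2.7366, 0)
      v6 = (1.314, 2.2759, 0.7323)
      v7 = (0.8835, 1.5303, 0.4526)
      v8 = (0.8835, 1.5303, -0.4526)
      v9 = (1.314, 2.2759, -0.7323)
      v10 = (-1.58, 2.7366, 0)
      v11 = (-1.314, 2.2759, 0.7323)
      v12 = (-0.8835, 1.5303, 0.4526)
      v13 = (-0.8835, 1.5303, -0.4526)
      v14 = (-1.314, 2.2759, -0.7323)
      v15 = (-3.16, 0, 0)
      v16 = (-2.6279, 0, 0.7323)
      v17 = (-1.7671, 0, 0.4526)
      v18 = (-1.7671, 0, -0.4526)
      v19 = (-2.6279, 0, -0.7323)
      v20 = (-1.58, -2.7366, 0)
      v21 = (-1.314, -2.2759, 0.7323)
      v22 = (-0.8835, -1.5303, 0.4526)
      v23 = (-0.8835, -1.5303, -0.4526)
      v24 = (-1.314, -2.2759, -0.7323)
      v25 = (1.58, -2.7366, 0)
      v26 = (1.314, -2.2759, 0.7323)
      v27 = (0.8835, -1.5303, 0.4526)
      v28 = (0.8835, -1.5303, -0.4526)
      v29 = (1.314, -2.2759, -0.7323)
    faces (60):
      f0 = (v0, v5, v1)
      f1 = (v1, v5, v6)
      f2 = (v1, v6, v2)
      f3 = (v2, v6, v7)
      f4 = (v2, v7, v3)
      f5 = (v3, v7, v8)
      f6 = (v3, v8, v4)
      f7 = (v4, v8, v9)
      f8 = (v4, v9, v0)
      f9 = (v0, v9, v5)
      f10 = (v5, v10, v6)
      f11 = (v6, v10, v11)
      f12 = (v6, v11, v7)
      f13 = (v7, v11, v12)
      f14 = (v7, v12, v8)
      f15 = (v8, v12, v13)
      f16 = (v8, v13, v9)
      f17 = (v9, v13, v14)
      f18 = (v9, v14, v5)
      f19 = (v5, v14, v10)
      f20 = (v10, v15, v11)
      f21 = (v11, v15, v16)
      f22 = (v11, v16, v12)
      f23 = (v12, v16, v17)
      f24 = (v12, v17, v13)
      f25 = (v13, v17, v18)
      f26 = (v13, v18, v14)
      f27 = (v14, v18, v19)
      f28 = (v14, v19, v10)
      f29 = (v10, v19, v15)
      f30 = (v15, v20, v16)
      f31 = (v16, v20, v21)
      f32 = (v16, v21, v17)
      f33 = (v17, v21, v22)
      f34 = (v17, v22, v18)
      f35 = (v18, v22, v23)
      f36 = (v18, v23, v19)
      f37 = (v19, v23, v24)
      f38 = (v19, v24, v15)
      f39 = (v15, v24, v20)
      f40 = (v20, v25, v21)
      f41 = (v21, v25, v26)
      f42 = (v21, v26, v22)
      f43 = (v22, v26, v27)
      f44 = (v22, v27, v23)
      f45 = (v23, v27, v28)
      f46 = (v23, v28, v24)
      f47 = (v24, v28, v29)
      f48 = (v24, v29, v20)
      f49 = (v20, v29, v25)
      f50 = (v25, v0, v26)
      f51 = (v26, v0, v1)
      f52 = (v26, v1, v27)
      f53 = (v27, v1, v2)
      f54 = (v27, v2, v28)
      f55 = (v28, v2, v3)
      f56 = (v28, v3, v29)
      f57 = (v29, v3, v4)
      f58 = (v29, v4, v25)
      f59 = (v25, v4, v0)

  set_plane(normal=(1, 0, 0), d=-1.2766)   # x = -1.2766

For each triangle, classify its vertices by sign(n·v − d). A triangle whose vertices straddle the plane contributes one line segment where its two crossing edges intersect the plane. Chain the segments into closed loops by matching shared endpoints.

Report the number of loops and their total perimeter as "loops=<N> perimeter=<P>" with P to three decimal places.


Straddling triangles (24 of 60):
  (v5,v10,v6) [+-+] → (-1.2766, 2.7366, 0)–(-1.2766, 2.6883, 0.0767726)  len=0.0907
  (v6,v10,v11) [+--] → (-1.2766, 2.6883, 0.0767726)–(-1.2766, 2.2759, 0.7323)  len=0.7745
  (v6,v11,v7) [+-+] → (-1.2766, 2.2759, 0.7323)–(-1.2766, 2.26321, 0.72754)  len=0.0136
  (v7,v11,v12) [+-+] → (-1.2766, 2.26321, 0.72754)–(-1.2766, 2.21113, 0.708001)  len=0.0556
  (v9,v13,v14) [++-] → (-1.2766, 2.21113, -0.708001)–(-1.2766, 2.2759, -0.7323)  len=0.0692
  (v9,v14,v5) [+-+] → (-1.2766, 2.2759, -0.7323)–(-1.2766, 2.28185, -0.722836)  len=0.0112
  (v5,v14,v10) [+--] → (-1.2766, 2.28185, -0.722836)–(-1.2766, 2.7366, 0)  len=0.8540
  (v11,v16,v12) [--+] → (-1.2766, 1.18545, 0.51563)–(-1.2766, 2.21113, 0.708001)  len=1.0436
  (v12,v16,v17) [+--] → (-1.2766, 1.18545, 0.51563)–(-1.2766, 0.849493, 0.4526)  len=0.3418
  (v12,v17,v13) [+-+] → (-1.2766, 0.849493, 0.4526)–(-1.2766, 0.849493, -0.0498905)  len=0.5025
  (v13,v17,v18) [+--] → (-1.2766, 0.849493, -0.0498905)–(-1.2766, 0.849493, -0.4526)  len=0.4027
  (v13,v18,v14) [+--] → (-1.2766, 0.849493, -0.4526)–(-1.2766, 2.21113, -0.708001)  len=1.3854
  (v17,v21,v22) [--+] → (-1.2766, -2.21113, 0.708001)–(-1.2766, -0.849493, 0.4526)  len=1.3854
  (v17,v22,v18) [-+-] → (-1.2766, -0.849493, 0.4526)–(-1.2766, -0.849493, 0.0498905)  len=0.4027
  (v18,v22,v23) [-++] → (-1.2766, -0.849493, 0.0498905)–(-1.2766, -0.849493, -0.4526)  len=0.5025
  (v18,v23,v19) [-+-] → (-1.2766, -0.849493, -0.4526)–(-1.2766, -1.18545, -0.51563)  len=0.3418
  (v19,v23,v24) [-+-] → (-1.2766, -1.18545, -0.51563)–(-1.2766, -2.21113, -0.708001)  len=1.0436
  (v20,v25,v21) [-+-] → (-1.2766, -2.7366, 0)–(-1.2766, -2.28185, 0.722836)  len=0.8540
  (v21,v25,v26) [-++] → (-1.2766, -2.28185, 0.722836)–(-1.2766, -2.2759, 0.7323)  len=0.0112
  (v21,v26,v22) [-++] → (-1.2766, -2.2759, 0.7323)–(-1.2766, -2.21113, 0.708001)  len=0.0692
  (v23,v28,v24) [++-] → (-1.2766, -2.26321, -0.72754)–(-1.2766, -2.21113, -0.708001)  len=0.0556
  (v24,v28,v29) [-++] → (-1.2766, -2.26321, -0.72754)–(-1.2766, -2.2759, -0.7323)  len=0.0136
  (v24,v29,v20) [-+-] → (-1.2766, -2.2759, -0.7323)–(-1.2766, -2.6883, -0.0767726)  len=0.7745
  (v20,v29,v25) [-++] → (-1.2766, -2.6883, -0.0767726)–(-1.2766, -2.7366, 0)  len=0.0907

Chained into 2 loop(s):
  loop 1: 12 segments, perimeter = 5.5446
  loop 2: 12 segments, perimeter = 5.5446
Total perimeter = 11.089

loops=2 perimeter=11.089


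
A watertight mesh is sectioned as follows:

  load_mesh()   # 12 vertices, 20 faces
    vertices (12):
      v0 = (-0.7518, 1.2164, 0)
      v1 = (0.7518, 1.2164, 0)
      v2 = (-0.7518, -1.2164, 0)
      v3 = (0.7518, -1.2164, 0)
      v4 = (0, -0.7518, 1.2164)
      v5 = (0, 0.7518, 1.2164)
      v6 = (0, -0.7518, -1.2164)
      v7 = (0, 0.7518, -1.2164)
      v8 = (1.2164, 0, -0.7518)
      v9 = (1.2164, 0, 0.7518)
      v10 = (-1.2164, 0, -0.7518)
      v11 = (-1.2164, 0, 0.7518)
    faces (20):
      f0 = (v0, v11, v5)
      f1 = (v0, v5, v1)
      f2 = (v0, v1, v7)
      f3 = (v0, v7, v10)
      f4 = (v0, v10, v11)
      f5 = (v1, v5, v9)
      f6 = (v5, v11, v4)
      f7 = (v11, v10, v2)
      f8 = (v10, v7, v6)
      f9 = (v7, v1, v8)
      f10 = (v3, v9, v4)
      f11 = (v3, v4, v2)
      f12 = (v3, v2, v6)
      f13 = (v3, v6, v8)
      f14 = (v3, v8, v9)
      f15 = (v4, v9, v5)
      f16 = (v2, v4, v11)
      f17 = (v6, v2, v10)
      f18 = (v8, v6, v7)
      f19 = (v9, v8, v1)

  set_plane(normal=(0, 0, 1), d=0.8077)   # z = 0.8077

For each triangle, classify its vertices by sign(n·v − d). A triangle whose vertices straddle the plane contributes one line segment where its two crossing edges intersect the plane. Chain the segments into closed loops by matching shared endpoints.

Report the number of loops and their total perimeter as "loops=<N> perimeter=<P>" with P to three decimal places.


loops=1 perimeter=5.996

Straddling triangles (8 of 20):
  (v0,v11,v5) [--+] → (-1.07004, 0.0904555, 0.8077)–(-0.252598, 0.907902, 0.8077)  len=1.1560
  (v0,v5,v1) [-+-] → (-0.252598, 0.907902, 0.8077)–(0.252598, 0.907902, 0.8077)  len=0.5052
  (v1,v5,v9) [-+-] → (0.252598, 0.907902, 0.8077)–(1.07004, 0.0904555, 0.8077)  len=1.1560
  (v5,v11,v4) [+-+] → (-1.07004, 0.0904555, 0.8077)–(-1.07004, -0.0904555, 0.8077)  len=0.1809
  (v3,v9,v4) [--+] → (1.07004, -0.0904555, 0.8077)–(0.252598, -0.907902, 0.8077)  len=1.1560
  (v3,v4,v2) [-+-] → (0.252598, -0.907902, 0.8077)–(-0.252598, -0.907902, 0.8077)  len=0.5052
  (v4,v9,v5) [+-+] → (1.07004, -0.0904555, 0.8077)–(1.07004, 0.0904555, 0.8077)  len=0.1809
  (v2,v4,v11) [-+-] → (-0.252598, -0.907902, 0.8077)–(-1.07004, -0.0904555, 0.8077)  len=1.1560

Chained into 1 loop(s):
  loop 1: 8 segments, perimeter = 5.9964
Total perimeter = 5.996


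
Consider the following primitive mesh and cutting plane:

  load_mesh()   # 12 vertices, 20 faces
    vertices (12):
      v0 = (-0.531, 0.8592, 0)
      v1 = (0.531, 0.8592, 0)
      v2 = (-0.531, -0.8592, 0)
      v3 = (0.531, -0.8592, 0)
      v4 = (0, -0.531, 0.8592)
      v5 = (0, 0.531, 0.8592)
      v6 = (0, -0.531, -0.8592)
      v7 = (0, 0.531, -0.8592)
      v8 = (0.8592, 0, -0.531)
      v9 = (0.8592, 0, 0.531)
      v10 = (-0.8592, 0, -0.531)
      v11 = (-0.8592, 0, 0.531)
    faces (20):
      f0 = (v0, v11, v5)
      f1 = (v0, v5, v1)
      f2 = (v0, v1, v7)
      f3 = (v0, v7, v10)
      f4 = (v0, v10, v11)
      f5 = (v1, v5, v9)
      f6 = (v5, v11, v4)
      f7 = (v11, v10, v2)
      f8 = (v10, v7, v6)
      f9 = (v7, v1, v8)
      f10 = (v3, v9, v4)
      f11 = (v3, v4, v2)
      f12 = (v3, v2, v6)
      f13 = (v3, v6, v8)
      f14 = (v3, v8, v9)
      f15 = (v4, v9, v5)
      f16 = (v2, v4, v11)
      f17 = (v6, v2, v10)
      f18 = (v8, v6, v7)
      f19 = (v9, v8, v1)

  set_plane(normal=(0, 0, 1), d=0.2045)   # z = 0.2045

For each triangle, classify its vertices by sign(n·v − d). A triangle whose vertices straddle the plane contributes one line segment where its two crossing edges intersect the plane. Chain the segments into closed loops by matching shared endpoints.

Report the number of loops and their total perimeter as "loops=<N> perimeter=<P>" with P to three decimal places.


loops=1 perimeter=5.311

Straddling triangles (10 of 20):
  (v0,v11,v5) [-++] → (-0.657397, 0.528303, 0.2045)–(-0.404616, 0.781084, 0.2045)  len=0.3575
  (v0,v5,v1) [-+-] → (-0.404616, 0.781084, 0.2045)–(0.404616, 0.781084, 0.2045)  len=0.8092
  (v0,v10,v11) [--+] → (-0.8592, 0, 0.2045)–(-0.657397, 0.528303, 0.2045)  len=0.5655
  (v1,v5,v9) [-++] → (0.404616, 0.781084, 0.2045)–(0.657397, 0.528303, 0.2045)  len=0.3575
  (v11,v10,v2) [+--] → (-0.8592, 0, 0.2045)–(-0.657397, -0.528303, 0.2045)  len=0.5655
  (v3,v9,v4) [-++] → (0.657397, -0.528303, 0.2045)–(0.404616, -0.781084, 0.2045)  len=0.3575
  (v3,v4,v2) [-+-] → (0.404616, -0.781084, 0.2045)–(-0.404616, -0.781084, 0.2045)  len=0.8092
  (v3,v8,v9) [--+] → (0.8592, 0, 0.2045)–(0.657397, -0.528303, 0.2045)  len=0.5655
  (v2,v4,v11) [-++] → (-0.404616, -0.781084, 0.2045)–(-0.657397, -0.528303, 0.2045)  len=0.3575
  (v9,v8,v1) [+--] → (0.8592, 0, 0.2045)–(0.657397, 0.528303, 0.2045)  len=0.5655

Chained into 1 loop(s):
  loop 1: 10 segments, perimeter = 5.3105
Total perimeter = 5.311


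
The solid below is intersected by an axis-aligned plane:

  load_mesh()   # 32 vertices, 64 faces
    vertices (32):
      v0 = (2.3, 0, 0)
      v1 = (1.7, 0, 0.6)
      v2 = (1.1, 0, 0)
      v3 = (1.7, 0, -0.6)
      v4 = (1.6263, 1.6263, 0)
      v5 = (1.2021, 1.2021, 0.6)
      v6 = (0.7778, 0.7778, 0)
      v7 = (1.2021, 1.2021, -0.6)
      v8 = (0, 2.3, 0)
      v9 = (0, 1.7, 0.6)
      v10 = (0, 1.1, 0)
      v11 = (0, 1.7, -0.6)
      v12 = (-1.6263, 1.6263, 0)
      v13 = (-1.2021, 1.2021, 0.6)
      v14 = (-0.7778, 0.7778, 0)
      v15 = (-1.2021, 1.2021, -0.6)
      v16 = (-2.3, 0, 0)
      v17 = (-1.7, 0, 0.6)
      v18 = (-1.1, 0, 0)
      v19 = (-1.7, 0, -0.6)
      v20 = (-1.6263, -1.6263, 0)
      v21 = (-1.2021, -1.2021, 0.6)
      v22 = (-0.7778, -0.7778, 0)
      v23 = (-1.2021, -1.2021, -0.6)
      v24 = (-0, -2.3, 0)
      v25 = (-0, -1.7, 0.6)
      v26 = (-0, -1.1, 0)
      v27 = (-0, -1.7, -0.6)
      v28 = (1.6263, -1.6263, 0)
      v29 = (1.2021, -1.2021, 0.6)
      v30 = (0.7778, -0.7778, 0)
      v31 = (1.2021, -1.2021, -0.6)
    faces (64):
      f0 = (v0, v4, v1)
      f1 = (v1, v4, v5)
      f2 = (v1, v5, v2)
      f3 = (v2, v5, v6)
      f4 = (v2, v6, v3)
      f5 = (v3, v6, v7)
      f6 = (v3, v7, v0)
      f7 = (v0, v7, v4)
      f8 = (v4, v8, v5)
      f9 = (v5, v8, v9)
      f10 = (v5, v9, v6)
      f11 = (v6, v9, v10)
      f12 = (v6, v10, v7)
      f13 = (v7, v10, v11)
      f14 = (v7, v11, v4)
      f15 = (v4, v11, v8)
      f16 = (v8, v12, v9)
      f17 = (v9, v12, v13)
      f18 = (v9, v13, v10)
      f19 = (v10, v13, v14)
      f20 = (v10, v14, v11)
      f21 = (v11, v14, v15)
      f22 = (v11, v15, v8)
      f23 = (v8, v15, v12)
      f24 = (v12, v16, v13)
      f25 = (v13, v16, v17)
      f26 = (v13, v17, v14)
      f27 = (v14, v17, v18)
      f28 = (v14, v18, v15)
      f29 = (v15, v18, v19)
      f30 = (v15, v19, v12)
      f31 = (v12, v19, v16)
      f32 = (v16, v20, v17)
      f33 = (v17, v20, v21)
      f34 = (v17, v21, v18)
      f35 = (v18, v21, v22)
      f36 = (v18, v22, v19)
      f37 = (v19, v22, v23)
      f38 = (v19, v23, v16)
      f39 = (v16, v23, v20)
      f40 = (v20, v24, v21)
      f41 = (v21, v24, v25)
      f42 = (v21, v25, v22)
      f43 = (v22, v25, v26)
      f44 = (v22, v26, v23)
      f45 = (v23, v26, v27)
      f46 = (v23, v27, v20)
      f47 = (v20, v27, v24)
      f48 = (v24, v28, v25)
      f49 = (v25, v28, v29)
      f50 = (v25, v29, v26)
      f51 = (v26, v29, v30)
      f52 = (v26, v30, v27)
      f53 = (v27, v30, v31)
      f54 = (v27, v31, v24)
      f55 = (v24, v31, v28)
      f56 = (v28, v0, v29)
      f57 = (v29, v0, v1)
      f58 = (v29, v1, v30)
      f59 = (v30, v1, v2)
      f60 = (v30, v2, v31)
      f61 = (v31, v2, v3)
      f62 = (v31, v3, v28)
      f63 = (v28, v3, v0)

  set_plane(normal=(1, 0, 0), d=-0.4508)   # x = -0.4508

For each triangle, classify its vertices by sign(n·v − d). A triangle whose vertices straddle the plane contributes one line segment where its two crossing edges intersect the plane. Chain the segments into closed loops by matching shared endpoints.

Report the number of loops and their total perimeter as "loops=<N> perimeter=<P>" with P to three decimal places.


Straddling triangles (16 of 64):
  (v8,v12,v9) [+-+] → (-0.4508, 2.11325, 0)–(-0.4508, 1.67957, 0.433684)  len=0.6133
  (v9,v12,v13) [+--] → (-0.4508, 1.67957, 0.433684)–(-0.4508, 1.51328, 0.6)  len=0.2352
  (v9,v13,v10) [+-+] → (-0.4508, 1.51328, 0.6)–(-0.4508, 1.13829, 0.225006)  len=0.5303
  (v10,v13,v14) [+--] → (-0.4508, 1.13829, 0.225006)–(-0.4508, 0.913258, 0)  len=0.3182
  (v10,v14,v11) [+-+] → (-0.4508, 0.913258, 0)–(-0.4508, 1.16551, -0.25225)  len=0.3567
  (v11,v14,v15) [+--] → (-0.4508, 1.16551, -0.25225)–(-0.4508, 1.51328, -0.6)  len=0.4918
  (v11,v15,v8) [+-+] → (-0.4508, 1.51328, -0.6)–(-0.4508, 1.88828, -0.225006)  len=0.5303
  (v8,v15,v12) [+--] → (-0.4508, 1.88828, -0.225006)–(-0.4508, 2.11325, 0)  len=0.3182
  (v20,v24,v21) [-+-] → (-0.4508, -2.11325, 0)–(-0.4508, -1.88828, 0.225006)  len=0.3182
  (v21,v24,v25) [-++] → (-0.4508, -1.88828, 0.225006)–(-0.4508, -1.51328, 0.6)  len=0.5303
  (v21,v25,v22) [-+-] → (-0.4508, -1.51328, 0.6)–(-0.4508, -1.16551, 0.25225)  len=0.4918
  (v22,v25,v26) [-++] → (-0.4508, -1.16551, 0.25225)–(-0.4508, -0.913258, 0)  len=0.3567
  (v22,v26,v23) [-+-] → (-0.4508, -0.913258, 0)–(-0.4508, -1.13829, -0.225006)  len=0.3182
  (v23,v26,v27) [-++] → (-0.4508, -1.13829, -0.225006)–(-0.4508, -1.51328, -0.6)  len=0.5303
  (v23,v27,v20) [-+-] → (-0.4508, -1.51328, -0.6)–(-0.4508, -1.67957, -0.433684)  len=0.2352
  (v20,v27,v24) [-++] → (-0.4508, -1.67957, -0.433684)–(-0.4508, -2.11325, 0)  len=0.6133

Chained into 2 loop(s):
  loop 1: 8 segments, perimeter = 3.3941
  loop 2: 8 segments, perimeter = 3.3941
Total perimeter = 6.788

loops=2 perimeter=6.788


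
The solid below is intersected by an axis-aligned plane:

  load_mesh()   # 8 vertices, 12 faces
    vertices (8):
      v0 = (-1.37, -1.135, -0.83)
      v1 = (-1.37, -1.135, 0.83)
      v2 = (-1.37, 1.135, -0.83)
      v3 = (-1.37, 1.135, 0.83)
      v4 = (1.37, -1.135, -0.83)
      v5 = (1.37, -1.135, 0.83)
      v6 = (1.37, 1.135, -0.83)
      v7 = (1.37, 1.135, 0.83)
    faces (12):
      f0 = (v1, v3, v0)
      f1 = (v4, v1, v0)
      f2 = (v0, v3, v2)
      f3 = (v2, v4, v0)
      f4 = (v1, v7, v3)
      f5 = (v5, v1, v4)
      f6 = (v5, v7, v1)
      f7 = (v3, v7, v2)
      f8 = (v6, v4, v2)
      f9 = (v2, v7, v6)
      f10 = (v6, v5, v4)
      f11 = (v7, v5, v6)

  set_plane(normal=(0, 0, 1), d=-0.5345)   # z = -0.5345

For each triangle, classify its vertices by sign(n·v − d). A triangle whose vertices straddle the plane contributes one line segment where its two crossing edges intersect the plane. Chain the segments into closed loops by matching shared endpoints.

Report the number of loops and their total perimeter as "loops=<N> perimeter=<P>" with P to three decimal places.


loops=1 perimeter=10.020

Straddling triangles (8 of 12):
  (v1,v3,v0) [++-] → (-1.37, -0.730913, -0.5345)–(-1.37, -1.135, -0.5345)  len=0.4041
  (v4,v1,v0) [-+-] → (0.882247, -1.135, -0.5345)–(-1.37, -1.135, -0.5345)  len=2.2522
  (v0,v3,v2) [-+-] → (-1.37, -0.730913, -0.5345)–(-1.37, 1.135, -0.5345)  len=1.8659
  (v5,v1,v4) [++-] → (0.882247, -1.135, -0.5345)–(1.37, -1.135, -0.5345)  len=0.4878
  (v3,v7,v2) [++-] → (-0.882247, 1.135, -0.5345)–(-1.37, 1.135, -0.5345)  len=0.4878
  (v2,v7,v6) [-+-] → (-0.882247, 1.135, -0.5345)–(1.37, 1.135, -0.5345)  len=2.2522
  (v6,v5,v4) [-+-] → (1.37, 0.730913, -0.5345)–(1.37, -1.135, -0.5345)  len=1.8659
  (v7,v5,v6) [++-] → (1.37, 0.730913, -0.5345)–(1.37, 1.135, -0.5345)  len=0.4041

Chained into 1 loop(s):
  loop 1: 8 segments, perimeter = 10.0200
Total perimeter = 10.020


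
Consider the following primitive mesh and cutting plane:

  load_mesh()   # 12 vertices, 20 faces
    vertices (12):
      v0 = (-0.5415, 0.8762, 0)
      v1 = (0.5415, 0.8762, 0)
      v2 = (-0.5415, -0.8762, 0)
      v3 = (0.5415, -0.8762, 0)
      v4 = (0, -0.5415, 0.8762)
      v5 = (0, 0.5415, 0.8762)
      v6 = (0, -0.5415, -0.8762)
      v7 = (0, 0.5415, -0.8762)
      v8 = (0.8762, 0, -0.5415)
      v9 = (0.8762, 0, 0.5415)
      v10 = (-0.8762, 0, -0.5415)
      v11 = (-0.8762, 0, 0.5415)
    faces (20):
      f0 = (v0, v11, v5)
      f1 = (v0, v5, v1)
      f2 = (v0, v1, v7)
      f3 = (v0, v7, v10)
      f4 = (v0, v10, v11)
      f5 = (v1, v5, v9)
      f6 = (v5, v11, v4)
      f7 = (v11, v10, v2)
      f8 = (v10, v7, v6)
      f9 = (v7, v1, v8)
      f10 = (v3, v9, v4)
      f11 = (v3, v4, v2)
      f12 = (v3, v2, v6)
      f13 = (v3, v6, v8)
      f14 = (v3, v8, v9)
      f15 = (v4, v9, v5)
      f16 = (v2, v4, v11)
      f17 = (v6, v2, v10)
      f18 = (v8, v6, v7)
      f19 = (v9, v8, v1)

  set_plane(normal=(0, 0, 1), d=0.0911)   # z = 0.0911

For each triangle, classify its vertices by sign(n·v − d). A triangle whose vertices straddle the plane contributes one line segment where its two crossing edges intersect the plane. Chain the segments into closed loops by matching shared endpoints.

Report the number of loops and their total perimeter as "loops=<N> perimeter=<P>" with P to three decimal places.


loops=1 perimeter=5.698

Straddling triangles (10 of 20):
  (v0,v11,v5) [-++] → (-0.597809, 0.728791, 0.0911)–(-0.485199, 0.841401, 0.0911)  len=0.1593
  (v0,v5,v1) [-+-] → (-0.485199, 0.841401, 0.0911)–(0.485199, 0.841401, 0.0911)  len=0.9704
  (v0,v10,v11) [--+] → (-0.8762, 0, 0.0911)–(-0.597809, 0.728791, 0.0911)  len=0.7802
  (v1,v5,v9) [-++] → (0.485199, 0.841401, 0.0911)–(0.597809, 0.728791, 0.0911)  len=0.1593
  (v11,v10,v2) [+--] → (-0.8762, 0, 0.0911)–(-0.597809, -0.728791, 0.0911)  len=0.7802
  (v3,v9,v4) [-++] → (0.597809, -0.728791, 0.0911)–(0.485199, -0.841401, 0.0911)  len=0.1593
  (v3,v4,v2) [-+-] → (0.485199, -0.841401, 0.0911)–(-0.485199, -0.841401, 0.0911)  len=0.9704
  (v3,v8,v9) [--+] → (0.8762, 0, 0.0911)–(0.597809, -0.728791, 0.0911)  len=0.7802
  (v2,v4,v11) [-++] → (-0.485199, -0.841401, 0.0911)–(-0.597809, -0.728791, 0.0911)  len=0.1593
  (v9,v8,v1) [+--] → (0.8762, 0, 0.0911)–(0.597809, 0.728791, 0.0911)  len=0.7802

Chained into 1 loop(s):
  loop 1: 10 segments, perimeter = 5.6984
Total perimeter = 5.698


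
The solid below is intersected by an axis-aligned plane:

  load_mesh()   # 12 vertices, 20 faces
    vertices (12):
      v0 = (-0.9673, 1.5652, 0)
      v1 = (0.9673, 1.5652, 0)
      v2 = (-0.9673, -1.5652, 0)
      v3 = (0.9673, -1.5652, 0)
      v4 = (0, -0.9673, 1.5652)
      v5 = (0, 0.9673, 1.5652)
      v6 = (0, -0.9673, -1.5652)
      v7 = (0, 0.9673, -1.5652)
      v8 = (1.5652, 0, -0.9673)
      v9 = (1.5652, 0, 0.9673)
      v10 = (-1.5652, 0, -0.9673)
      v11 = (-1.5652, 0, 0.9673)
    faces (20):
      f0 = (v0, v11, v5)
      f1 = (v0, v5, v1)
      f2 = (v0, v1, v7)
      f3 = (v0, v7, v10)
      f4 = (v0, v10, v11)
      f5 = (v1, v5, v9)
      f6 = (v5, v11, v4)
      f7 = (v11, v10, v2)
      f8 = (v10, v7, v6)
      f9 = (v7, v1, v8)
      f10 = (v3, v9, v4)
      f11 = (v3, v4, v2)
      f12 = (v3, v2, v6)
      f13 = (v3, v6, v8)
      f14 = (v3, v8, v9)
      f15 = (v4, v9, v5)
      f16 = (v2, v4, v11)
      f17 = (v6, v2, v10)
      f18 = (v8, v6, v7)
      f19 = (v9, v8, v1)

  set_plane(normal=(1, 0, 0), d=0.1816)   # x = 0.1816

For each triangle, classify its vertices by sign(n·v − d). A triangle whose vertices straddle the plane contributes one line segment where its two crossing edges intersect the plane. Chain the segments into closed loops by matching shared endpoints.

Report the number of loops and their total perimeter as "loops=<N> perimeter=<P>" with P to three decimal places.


Straddling triangles (10 of 20):
  (v0,v5,v1) [--+] → (0.1816, 1.07955, 1.27135)–(0.1816, 1.5652, 0)  len=1.3610
  (v0,v1,v7) [-+-] → (0.1816, 1.5652, 0)–(0.1816, 1.07955, -1.27135)  len=1.3610
  (v1,v5,v9) [+-+] → (0.1816, 1.07955, 1.27135)–(0.1816, 0.85507, 1.49583)  len=0.3175
  (v7,v1,v8) [-++] → (0.1816, 1.07955, -1.27135)–(0.1816, 0.85507, -1.49583)  len=0.3175
  (v3,v9,v4) [++-] → (0.1816, -0.85507, 1.49583)–(0.1816, -1.07955, 1.27135)  len=0.3175
  (v3,v4,v2) [+--] → (0.1816, -1.07955, 1.27135)–(0.1816, -1.5652, 0)  len=1.3610
  (v3,v2,v6) [+--] → (0.1816, -1.5652, 0)–(0.1816, -1.07955, -1.27135)  len=1.3610
  (v3,v6,v8) [+-+] → (0.1816, -1.07955, -1.27135)–(0.1816, -0.85507, -1.49583)  len=0.3175
  (v4,v9,v5) [-+-] → (0.1816, -0.85507, 1.49583)–(0.1816, 0.85507, 1.49583)  len=1.7101
  (v8,v6,v7) [+--] → (0.1816, -0.85507, -1.49583)–(0.1816, 0.85507, -1.49583)  len=1.7101

Chained into 1 loop(s):
  loop 1: 10 segments, perimeter = 10.1339
Total perimeter = 10.134

loops=1 perimeter=10.134
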